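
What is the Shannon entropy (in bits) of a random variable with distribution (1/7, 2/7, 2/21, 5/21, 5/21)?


H = -sum(p_i * log2(p_i)). Terms: -(1/7)*log2(1/7) = 0.401051; -(2/7)*log2(2/7) = 0.516387; -(2/21)*log2(2/21) = 0.323078; -(5/21)*log2(5/21) = 0.492950; -(5/21)*log2(5/21) = 0.492950. H = 0.401051 + 0.516387 + 0.323078 + 0.492950 + 0.492950 = 2.2264

2.2264 bits


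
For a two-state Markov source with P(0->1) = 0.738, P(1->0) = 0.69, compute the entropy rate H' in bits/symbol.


Stationary distribution: pi_0 = p10/(p01+p10) = 0.4832, pi_1 = 0.5168. Entropy rate H' = pi_0*H(p01) + pi_1*H(p10) = 0.4832*0.8297 + 0.5168*0.8932 = 0.8625

0.8625 bits/symbol


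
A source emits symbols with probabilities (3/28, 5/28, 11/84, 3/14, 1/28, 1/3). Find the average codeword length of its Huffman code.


Huffman construction (repeatedly merge the two least-probable nodes; each merge adds 1 bit to every symbol beneath it): 1/28 + 3/28 = 1/7; 11/84 + 1/7 = 23/84; 5/28 + 3/14 = 11/28; 23/84 + 1/3 = 17/28; 11/28 + 17/28 = 1. Resulting codeword lengths (in the order the probabilities were given): (4, 2, 3, 2, 4, 2). L_avg = sum(p_i * l_i) = 3/28*4 + 5/28*2 + 11/84*3 + 3/14*2 + 1/28*4 + 1/3*2 = 29/12 = 2.4167

2.4167 bits


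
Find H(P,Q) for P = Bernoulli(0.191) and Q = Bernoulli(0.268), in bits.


H(P,Q) = -p*log2(q) - (1-p)*log2(1-q). -0.191*log2(0.268) = 0.362842; -0.809*log2(0.732) = 0.364118. H(P,Q) = 0.362842 + 0.364118 = 0.727

0.727 bits


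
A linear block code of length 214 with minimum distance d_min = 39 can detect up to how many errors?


Detection capability = d_min - 1 = 39 - 1 = 38

38 errors


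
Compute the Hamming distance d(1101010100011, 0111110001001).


Count differing positions: ^ . ^ . ^ . . ^ . ^ . ^ . = 6 differences

6


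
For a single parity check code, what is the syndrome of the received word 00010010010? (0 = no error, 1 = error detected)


Syndrome = XOR of all bits = 0 XOR 0 XOR 0 XOR 1 XOR 0 XOR 0 XOR 1 XOR 0 XOR 0 XOR 1 XOR 0 = 1

1


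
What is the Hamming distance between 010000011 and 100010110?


Count differing positions: ^ ^ . . ^ . ^ . ^ = 5 differences

5


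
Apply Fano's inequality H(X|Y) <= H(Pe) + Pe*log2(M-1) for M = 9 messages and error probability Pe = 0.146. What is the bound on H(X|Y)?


H(Pe) = -Pe*log2(Pe) - (1-Pe)*log2(1-Pe) = -0.146*log2(0.146) - 0.854*log2(0.854) = 0.405290 + 0.194449 = 0.5997. Pe*log2(M-1) = 0.146*log2(8) = 0.438000. Bound = H(Pe) + Pe*log2(M-1) = 0.405290 + 0.194449 + 0.438000 = 1.0377

1.0377 bits


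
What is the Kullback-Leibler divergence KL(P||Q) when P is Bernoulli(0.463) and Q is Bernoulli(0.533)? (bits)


KL = p*log2(p/q) + (1-p)*log2((1-p)/(1-q)) = 0.463*log2(0.463/0.533) + 0.537*log2(0.537/0.467) = 0.0142

0.0142 bits


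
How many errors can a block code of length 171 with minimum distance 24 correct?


Correction capability = floor((d-1)/2) = floor((24-1)/2) = 11

11 errors


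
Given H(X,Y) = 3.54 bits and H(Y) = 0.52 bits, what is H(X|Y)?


H(X|Y) = H(X,Y) - H(Y) = 3.54 - 0.52 = 3.02

3.02 bits


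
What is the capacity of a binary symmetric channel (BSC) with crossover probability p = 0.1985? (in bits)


H(p) = -p*log2(p) - (1-p)*log2(1-p) = -0.1985*log2(0.1985) - 0.8015*log2(0.8015) = 0.463059 + 0.255859 = 0.7189. C = 1 - H(p) = 1 - 0.7189 = 0.2811

0.2811 bits


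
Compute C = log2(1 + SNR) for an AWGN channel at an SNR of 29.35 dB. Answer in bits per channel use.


SNR_linear = 10^(29.35/10) = 860.9938; C = log2(1 + SNR_linear) = log2(1 + 860.9938) = 9.7515

9.7515 bits/channel use


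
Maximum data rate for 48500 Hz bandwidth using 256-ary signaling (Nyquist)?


Rate = 2 * B * log2(M) = 2 * 48500 * 8.0 = 776000.0

776000.0 bps


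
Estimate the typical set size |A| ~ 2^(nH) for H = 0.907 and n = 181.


log2|A_typical| = nH = 181 * 0.907 = 164.167, so |A_typical| ~ 2^164.167 = 2.625e+49

2.625e+49


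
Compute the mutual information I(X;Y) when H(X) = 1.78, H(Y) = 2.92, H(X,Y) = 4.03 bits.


I(X;Y) = H(X) + H(Y) - H(X,Y) = 1.78 + 2.92 - 4.03 = 0.67

0.67 bits


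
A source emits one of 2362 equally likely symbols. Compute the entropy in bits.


H = log2(n) = log2(2362) = 11.2058

11.2058 bits


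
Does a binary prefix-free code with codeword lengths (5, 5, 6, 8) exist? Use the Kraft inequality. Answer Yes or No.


Kraft sum = sum(2^(-l_i)) = 0.082, need <= 1. Result: satisfied (a binary prefix-free code with these lengths exists)

Yes


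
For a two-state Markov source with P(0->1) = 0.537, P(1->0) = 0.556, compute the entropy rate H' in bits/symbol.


Stationary distribution: pi_0 = p10/(p01+p10) = 0.5087, pi_1 = 0.4913. Entropy rate H' = pi_0*H(p01) + pi_1*H(p10) = 0.5087*0.996 + 0.4913*0.9909 = 0.9935

0.9935 bits/symbol


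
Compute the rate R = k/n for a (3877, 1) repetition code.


Rate = k/n = 1/3877

1/3877


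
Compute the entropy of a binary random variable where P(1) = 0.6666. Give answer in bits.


H = -p*log2(p) - (1-p)*log2(1-p). -0.6666*log2(0.6666) = 0.390032; -0.3334*log2(0.3334) = 0.528330. H = 0.390032 + 0.528330 = 0.9184

0.9184 bits


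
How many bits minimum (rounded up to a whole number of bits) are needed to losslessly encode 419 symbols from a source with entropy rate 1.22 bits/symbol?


Minimum bits >= n * H = 419 * 1.22 = 511.18, rounded up to a whole number of bits = 512

512 bits


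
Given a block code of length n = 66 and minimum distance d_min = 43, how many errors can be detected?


Detection capability = d_min - 1 = 43 - 1 = 42

42 errors


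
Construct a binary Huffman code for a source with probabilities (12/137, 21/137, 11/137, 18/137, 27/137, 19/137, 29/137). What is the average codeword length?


Huffman construction (repeatedly merge the two least-probable nodes; each merge adds 1 bit to every symbol beneath it): 11/137 + 12/137 = 23/137; 18/137 + 19/137 = 37/137; 21/137 + 23/137 = 44/137; 27/137 + 29/137 = 56/137; 37/137 + 44/137 = 81/137; 56/137 + 81/137 = 1. Resulting codeword lengths (in the order the probabilities were given): (4, 3, 4, 3, 2, 3, 2). L_avg = sum(p_i * l_i) = 12/137*4 + 21/137*3 + 11/137*4 + 18/137*3 + 27/137*2 + 19/137*3 + 29/137*2 = 378/137 = 2.7591

2.7591 bits


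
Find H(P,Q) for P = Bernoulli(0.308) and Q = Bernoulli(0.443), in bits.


H(P,Q) = -p*log2(q) - (1-p)*log2(1-q). -0.308*log2(0.443) = 0.361783; -0.692*log2(0.557) = 0.584222. H(P,Q) = 0.361783 + 0.584222 = 0.946

0.946 bits


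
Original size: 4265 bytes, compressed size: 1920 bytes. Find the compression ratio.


Ratio = original / compressed = 4265 / 1920 = 2.2214

2.2214


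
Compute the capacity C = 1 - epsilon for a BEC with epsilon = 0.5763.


C = 1 - epsilon = 1 - 0.5763 = 0.4237

0.4237 bits


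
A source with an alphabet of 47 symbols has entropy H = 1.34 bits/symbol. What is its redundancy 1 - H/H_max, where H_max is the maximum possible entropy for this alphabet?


H_max = log2(K) = log2(47) = 5.5546 bits/symbol. Redundancy = 1 - H/H_max = 1 - 1.34/5.5546 = 1 - 0.2412 = 0.7588

0.7588


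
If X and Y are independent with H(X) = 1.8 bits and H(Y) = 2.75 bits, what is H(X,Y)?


For independent variables, H(X,Y) = H(X) + H(Y) = 1.8 + 2.75 = 4.55

4.55 bits


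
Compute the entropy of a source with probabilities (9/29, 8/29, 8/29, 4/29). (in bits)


H = -sum(p_i * log2(p_i)). Terms: -(9/29)*log2(9/29) = 0.523879; -(8/29)*log2(8/29) = 0.512546; -(8/29)*log2(8/29) = 0.512546; -(4/29)*log2(4/29) = 0.394204. H = 0.523879 + 0.512546 + 0.512546 + 0.394204 = 1.9432

1.9432 bits


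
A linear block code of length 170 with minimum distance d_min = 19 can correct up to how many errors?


Correction capability = floor((d-1)/2) = floor((19-1)/2) = 9

9 errors


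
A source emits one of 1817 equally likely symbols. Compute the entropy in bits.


H = log2(n) = log2(1817) = 10.8273

10.8273 bits


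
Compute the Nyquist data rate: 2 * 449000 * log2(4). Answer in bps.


Rate = 2 * B * log2(M) = 2 * 449000 * 2.0 = 1796000.0

1796000.0 bps


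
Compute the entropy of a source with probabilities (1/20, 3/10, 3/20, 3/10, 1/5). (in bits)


H = -sum(p_i * log2(p_i)). Terms: -(1/20)*log2(1/20) = 0.216096; -(3/10)*log2(3/10) = 0.521090; -(3/20)*log2(3/20) = 0.410545; -(3/10)*log2(3/10) = 0.521090; -(1/5)*log2(1/5) = 0.464386. H = 0.216096 + 0.521090 + 0.410545 + 0.521090 + 0.464386 = 2.1332

2.1332 bits


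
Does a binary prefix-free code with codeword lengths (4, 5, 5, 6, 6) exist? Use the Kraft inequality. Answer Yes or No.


Kraft sum = sum(2^(-l_i)) = 0.1562, need <= 1. Result: satisfied (a binary prefix-free code with these lengths exists)

Yes


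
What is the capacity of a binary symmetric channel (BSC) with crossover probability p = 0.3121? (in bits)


H(p) = -p*log2(p) - (1-p)*log2(1-p) = -0.3121*log2(0.3121) - 0.6879*log2(0.6879) = 0.524303 + 0.371280 = 0.8956. C = 1 - H(p) = 1 - 0.8956 = 0.1044

0.1044 bits


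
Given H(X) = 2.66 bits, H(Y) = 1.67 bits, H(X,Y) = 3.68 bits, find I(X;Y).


I(X;Y) = H(X) + H(Y) - H(X,Y) = 2.66 + 1.67 - 3.68 = 0.65

0.65 bits


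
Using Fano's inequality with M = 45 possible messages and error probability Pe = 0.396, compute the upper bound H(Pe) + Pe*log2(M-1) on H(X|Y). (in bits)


H(Pe) = -Pe*log2(Pe) - (1-Pe)*log2(1-Pe) = -0.396*log2(0.396) - 0.604*log2(0.604) = 0.529225 + 0.439337 = 0.9686. Pe*log2(M-1) = 0.396*log2(44) = 2.161935. Bound = H(Pe) + Pe*log2(M-1) = 0.529225 + 0.439337 + 2.161935 = 3.1305

3.1305 bits


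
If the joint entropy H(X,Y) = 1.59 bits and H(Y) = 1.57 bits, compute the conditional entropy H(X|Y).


H(X|Y) = H(X,Y) - H(Y) = 1.59 - 1.57 = 0.02

0.02 bits


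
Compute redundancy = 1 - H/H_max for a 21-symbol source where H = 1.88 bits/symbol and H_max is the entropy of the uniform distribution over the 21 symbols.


H_max = log2(K) = log2(21) = 4.3923 bits/symbol. Redundancy = 1 - H/H_max = 1 - 1.88/4.3923 = 1 - 0.428 = 0.572

0.572


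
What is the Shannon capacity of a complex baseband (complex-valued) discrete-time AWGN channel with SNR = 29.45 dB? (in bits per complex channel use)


SNR_linear = 10^(29.45/10) = 881.0489; C = log2(1 + SNR_linear) = log2(1 + 881.0489) = 9.7847

9.7847 bits/channel use


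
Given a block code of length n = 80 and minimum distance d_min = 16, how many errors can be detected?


Detection capability = d_min - 1 = 16 - 1 = 15

15 errors


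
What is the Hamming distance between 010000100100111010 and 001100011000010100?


Count differing positions: . ^ ^ ^ . . ^ ^ ^ ^ . . ^ . ^ ^ ^ . = 11 differences

11


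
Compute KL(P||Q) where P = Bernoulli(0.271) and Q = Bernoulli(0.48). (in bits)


KL = p*log2(p/q) + (1-p)*log2((1-p)/(1-q)) = 0.271*log2(0.271/0.48) + 0.729*log2(0.729/0.52) = 0.1318

0.1318 bits


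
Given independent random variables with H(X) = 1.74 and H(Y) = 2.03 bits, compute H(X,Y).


For independent variables, H(X,Y) = H(X) + H(Y) = 1.74 + 2.03 = 3.77

3.77 bits


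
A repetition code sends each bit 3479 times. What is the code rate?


Rate = k/n = 1/3479

1/3479


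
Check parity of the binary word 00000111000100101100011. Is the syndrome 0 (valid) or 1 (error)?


Syndrome = XOR of all bits = 0 XOR 0 XOR 0 XOR 0 XOR 0 XOR 1 XOR 1 XOR 1 XOR 0 XOR 0 XOR 0 XOR 1 XOR 0 XOR 0 XOR 1 XOR 0 XOR 1 XOR 1 XOR 0 XOR 0 XOR 0 XOR 1 XOR 1 = 1

1


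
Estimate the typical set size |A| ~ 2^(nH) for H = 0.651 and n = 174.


log2|A_typical| = nH = 174 * 0.651 = 113.274, so |A_typical| ~ 2^113.274 = 1.256e+34

1.256e+34


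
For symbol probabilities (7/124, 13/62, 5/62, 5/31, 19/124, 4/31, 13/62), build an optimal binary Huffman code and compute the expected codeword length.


Huffman construction (repeatedly merge the two least-probable nodes; each merge adds 1 bit to every symbol beneath it): 7/124 + 5/62 = 17/124; 4/31 + 17/124 = 33/124; 19/124 + 5/31 = 39/124; 13/62 + 13/62 = 13/31; 33/124 + 39/124 = 18/31; 13/31 + 18/31 = 1. Resulting codeword lengths (in the order the probabilities were given): (4, 2, 4, 3, 3, 3, 2). L_avg = sum(p_i * l_i) = 7/124*4 + 13/62*2 + 5/62*4 + 5/31*3 + 19/124*3 + 4/31*3 + 13/62*2 = 337/124 = 2.7177

2.7177 bits


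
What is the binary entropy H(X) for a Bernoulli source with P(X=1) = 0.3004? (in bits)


H = -p*log2(p) - (1-p)*log2(1-p). -0.3004*log2(0.3004) = 0.521207; -0.6996*log2(0.6996) = 0.360572. H = 0.521207 + 0.360572 = 0.8818

0.8818 bits


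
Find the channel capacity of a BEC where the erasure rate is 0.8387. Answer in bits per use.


C = 1 - epsilon = 1 - 0.8387 = 0.1613

0.1613 bits


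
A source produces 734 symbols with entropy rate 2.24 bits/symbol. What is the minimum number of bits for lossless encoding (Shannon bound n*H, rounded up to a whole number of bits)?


Minimum bits >= n * H = 734 * 2.24 = 1644.16, rounded up to a whole number of bits = 1645

1645 bits


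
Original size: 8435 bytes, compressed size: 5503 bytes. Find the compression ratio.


Ratio = original / compressed = 8435 / 5503 = 1.5328

1.5328


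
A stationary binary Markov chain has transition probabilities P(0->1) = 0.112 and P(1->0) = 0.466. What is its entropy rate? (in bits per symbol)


Stationary distribution: pi_0 = p10/(p01+p10) = 0.8062, pi_1 = 0.1938. Entropy rate H' = pi_0*H(p01) + pi_1*H(p10) = 0.8062*0.5059 + 0.1938*0.9967 = 0.601

0.601 bits/symbol


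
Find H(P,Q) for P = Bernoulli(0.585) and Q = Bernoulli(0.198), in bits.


H(P,Q) = -p*log2(q) - (1-p)*log2(1-q). -0.585*log2(0.198) = 1.366810; -0.415*log2(0.802) = 0.132105. H(P,Q) = 1.366810 + 0.132105 = 1.4989

1.4989 bits


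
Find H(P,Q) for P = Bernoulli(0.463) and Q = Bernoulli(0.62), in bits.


H(P,Q) = -p*log2(q) - (1-p)*log2(1-q). -0.463*log2(0.62) = 0.319313; -0.537*log2(0.38) = 0.749614. H(P,Q) = 0.319313 + 0.749614 = 1.0689

1.0689 bits


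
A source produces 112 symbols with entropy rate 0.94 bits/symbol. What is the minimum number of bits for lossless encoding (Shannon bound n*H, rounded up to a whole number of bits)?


Minimum bits >= n * H = 112 * 0.94 = 105.28, rounded up to a whole number of bits = 106

106 bits


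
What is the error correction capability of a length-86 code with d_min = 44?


Correction capability = floor((d-1)/2) = floor((44-1)/2) = 21

21 errors


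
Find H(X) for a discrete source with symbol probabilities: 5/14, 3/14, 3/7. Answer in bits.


H = -sum(p_i * log2(p_i)). Terms: -(5/14)*log2(5/14) = 0.530510; -(3/14)*log2(3/14) = 0.476227; -(3/7)*log2(3/7) = 0.523882. H = 0.530510 + 0.476227 + 0.523882 = 1.5306

1.5306 bits


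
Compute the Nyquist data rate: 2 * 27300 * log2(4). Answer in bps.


Rate = 2 * B * log2(M) = 2 * 27300 * 2.0 = 109200.0

109200.0 bps


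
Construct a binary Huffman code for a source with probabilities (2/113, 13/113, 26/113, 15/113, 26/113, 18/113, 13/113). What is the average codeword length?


Huffman construction (repeatedly merge the two least-probable nodes; each merge adds 1 bit to every symbol beneath it): 2/113 + 13/113 = 15/113; 13/113 + 15/113 = 28/113; 15/113 + 18/113 = 33/113; 26/113 + 26/113 = 52/113; 28/113 + 33/113 = 61/113; 52/113 + 61/113 = 1. Resulting codeword lengths (in the order the probabilities were given): (4, 4, 2, 3, 2, 3, 3). L_avg = sum(p_i * l_i) = 2/113*4 + 13/113*4 + 26/113*2 + 15/113*3 + 26/113*2 + 18/113*3 + 13/113*3 = 302/113 = 2.6726

2.6726 bits


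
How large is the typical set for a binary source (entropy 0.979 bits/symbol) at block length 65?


log2|A_typical| = nH = 65 * 0.979 = 63.635, so |A_typical| ~ 2^63.635 = 1.432e+19

1.432e+19


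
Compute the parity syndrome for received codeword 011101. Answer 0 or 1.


Syndrome = XOR of all bits = 0 XOR 1 XOR 1 XOR 1 XOR 0 XOR 1 = 0

0


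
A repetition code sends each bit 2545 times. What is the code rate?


Rate = k/n = 1/2545

1/2545


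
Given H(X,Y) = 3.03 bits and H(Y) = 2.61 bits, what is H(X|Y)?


H(X|Y) = H(X,Y) - H(Y) = 3.03 - 2.61 = 0.42

0.42 bits


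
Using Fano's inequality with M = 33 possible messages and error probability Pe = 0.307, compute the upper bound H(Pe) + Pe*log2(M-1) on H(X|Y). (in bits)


H(Pe) = -Pe*log2(Pe) - (1-Pe)*log2(1-Pe) = -0.307*log2(0.307) - 0.693*log2(0.693) = 0.523033 + 0.366647 = 0.8897. Pe*log2(M-1) = 0.307*log2(32) = 1.535000. Bound = H(Pe) + Pe*log2(M-1) = 0.523033 + 0.366647 + 1.535000 = 2.4247

2.4247 bits


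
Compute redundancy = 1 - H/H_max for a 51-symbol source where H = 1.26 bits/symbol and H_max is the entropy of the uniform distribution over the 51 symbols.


H_max = log2(K) = log2(51) = 5.6724 bits/symbol. Redundancy = 1 - H/H_max = 1 - 1.26/5.6724 = 1 - 0.2221 = 0.7779

0.7779


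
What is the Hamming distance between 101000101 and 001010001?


Count differing positions: ^ . . . ^ . ^ . . = 3 differences

3


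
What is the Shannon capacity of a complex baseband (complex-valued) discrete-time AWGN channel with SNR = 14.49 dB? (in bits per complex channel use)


SNR_linear = 10^(14.49/10) = 28.119; C = log2(1 + SNR_linear) = log2(1 + 28.119) = 4.8639

4.8639 bits/channel use


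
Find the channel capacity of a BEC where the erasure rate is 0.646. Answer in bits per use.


C = 1 - epsilon = 1 - 0.646 = 0.354

0.354 bits


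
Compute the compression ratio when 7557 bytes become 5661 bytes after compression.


Ratio = original / compressed = 7557 / 5661 = 1.3349

1.3349


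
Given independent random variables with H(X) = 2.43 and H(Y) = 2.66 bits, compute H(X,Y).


For independent variables, H(X,Y) = H(X) + H(Y) = 2.43 + 2.66 = 5.09

5.09 bits


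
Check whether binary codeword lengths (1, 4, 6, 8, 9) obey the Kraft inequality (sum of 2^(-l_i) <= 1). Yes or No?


Kraft sum = sum(2^(-l_i)) = 0.584, need <= 1. Result: satisfied (a binary prefix-free code with these lengths exists)

Yes


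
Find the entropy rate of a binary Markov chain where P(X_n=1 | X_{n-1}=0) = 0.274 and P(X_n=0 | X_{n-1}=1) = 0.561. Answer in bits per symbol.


Stationary distribution: pi_0 = p10/(p01+p10) = 0.6719, pi_1 = 0.3281. Entropy rate H' = pi_0*H(p01) + pi_1*H(p10) = 0.6719*0.8471 + 0.3281*0.9892 = 0.8938

0.8938 bits/symbol


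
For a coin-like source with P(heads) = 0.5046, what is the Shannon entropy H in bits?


H = -p*log2(p) - (1-p)*log2(1-p). -0.5046*log2(0.5046) = 0.497933; -0.4954*log2(0.4954) = 0.502006. H = 0.497933 + 0.502006 = 0.9999

0.9999 bits


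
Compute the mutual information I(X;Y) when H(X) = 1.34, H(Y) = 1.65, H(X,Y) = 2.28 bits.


I(X;Y) = H(X) + H(Y) - H(X,Y) = 1.34 + 1.65 - 2.28 = 0.71

0.71 bits


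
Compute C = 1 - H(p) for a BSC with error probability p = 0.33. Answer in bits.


H(p) = -p*log2(p) - (1-p)*log2(1-p) = -0.33*log2(0.33) - 0.67*log2(0.67) = 0.527822 + 0.387104 = 0.9149. C = 1 - H(p) = 1 - 0.9149 = 0.0851

0.0851 bits


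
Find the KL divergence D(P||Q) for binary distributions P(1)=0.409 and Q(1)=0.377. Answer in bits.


KL = p*log2(p/q) + (1-p)*log2((1-p)/(1-q)) = 0.409*log2(0.409/0.377) + 0.591*log2(0.591/0.623) = 0.0031

0.0031 bits


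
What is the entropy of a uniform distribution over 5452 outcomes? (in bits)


H = log2(n) = log2(5452) = 12.4126

12.4126 bits


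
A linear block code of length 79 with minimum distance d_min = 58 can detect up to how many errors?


Detection capability = d_min - 1 = 58 - 1 = 57

57 errors


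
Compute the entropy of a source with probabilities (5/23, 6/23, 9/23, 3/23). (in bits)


H = -sum(p_i * log2(p_i)). Terms: -(5/23)*log2(5/23) = 0.478616; -(6/23)*log2(6/23) = 0.505722; -(9/23)*log2(9/23) = 0.529684; -(3/23)*log2(3/23) = 0.383296. H = 0.478616 + 0.505722 + 0.529684 + 0.383296 = 1.8973

1.8973 bits


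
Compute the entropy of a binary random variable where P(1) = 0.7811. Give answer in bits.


H = -p*log2(p) - (1-p)*log2(1-p). -0.7811*log2(0.7811) = 0.278400; -0.2189*log2(0.2189) = 0.479754. H = 0.278400 + 0.479754 = 0.7582

0.7582 bits


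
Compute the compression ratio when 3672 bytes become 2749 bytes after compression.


Ratio = original / compressed = 3672 / 2749 = 1.3358

1.3358


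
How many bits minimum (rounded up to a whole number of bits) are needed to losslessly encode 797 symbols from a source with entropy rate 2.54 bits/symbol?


Minimum bits >= n * H = 797 * 2.54 = 2024.38, rounded up to a whole number of bits = 2025

2025 bits


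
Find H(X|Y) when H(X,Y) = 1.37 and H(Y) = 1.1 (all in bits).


H(X|Y) = H(X,Y) - H(Y) = 1.37 - 1.1 = 0.27

0.27 bits


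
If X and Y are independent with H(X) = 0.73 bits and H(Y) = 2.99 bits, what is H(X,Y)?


For independent variables, H(X,Y) = H(X) + H(Y) = 0.73 + 2.99 = 3.72

3.72 bits


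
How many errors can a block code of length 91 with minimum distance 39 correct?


Correction capability = floor((d-1)/2) = floor((39-1)/2) = 19

19 errors


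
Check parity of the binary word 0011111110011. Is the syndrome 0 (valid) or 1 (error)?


Syndrome = XOR of all bits = 0 XOR 0 XOR 1 XOR 1 XOR 1 XOR 1 XOR 1 XOR 1 XOR 1 XOR 0 XOR 0 XOR 1 XOR 1 = 1

1


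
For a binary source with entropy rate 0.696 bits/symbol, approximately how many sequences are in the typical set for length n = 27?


log2|A_typical| = nH = 27 * 0.696 = 18.792, so |A_typical| ~ 2^18.792 = 4.539e+05

4.539e+05


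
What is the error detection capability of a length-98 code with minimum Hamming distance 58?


Detection capability = d_min - 1 = 58 - 1 = 57

57 errors


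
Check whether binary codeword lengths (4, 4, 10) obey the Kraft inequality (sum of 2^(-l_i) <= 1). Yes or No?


Kraft sum = sum(2^(-l_i)) = 0.126, need <= 1. Result: satisfied (a binary prefix-free code with these lengths exists)

Yes


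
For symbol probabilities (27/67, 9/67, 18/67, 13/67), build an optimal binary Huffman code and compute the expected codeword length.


Huffman construction (repeatedly merge the two least-probable nodes; each merge adds 1 bit to every symbol beneath it): 9/67 + 13/67 = 22/67; 18/67 + 22/67 = 40/67; 27/67 + 40/67 = 1. Resulting codeword lengths (in the order the probabilities were given): (1, 3, 2, 3). L_avg = sum(p_i * l_i) = 27/67*1 + 9/67*3 + 18/67*2 + 13/67*3 = 129/67 = 1.9254

1.9254 bits


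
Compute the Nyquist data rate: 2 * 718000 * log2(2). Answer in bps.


Rate = 2 * B * log2(M) = 2 * 718000 * 1.0 = 1436000.0

1436000.0 bps


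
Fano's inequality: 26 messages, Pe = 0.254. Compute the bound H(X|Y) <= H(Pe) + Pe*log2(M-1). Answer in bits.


H(Pe) = -Pe*log2(Pe) - (1-Pe)*log2(1-Pe) = -0.254*log2(0.254) - 0.746*log2(0.746) = 0.502183 + 0.315373 = 0.8176. Pe*log2(M-1) = 0.254*log2(25) = 1.179539. Bound = H(Pe) + Pe*log2(M-1) = 0.502183 + 0.315373 + 1.179539 = 1.9971

1.9971 bits


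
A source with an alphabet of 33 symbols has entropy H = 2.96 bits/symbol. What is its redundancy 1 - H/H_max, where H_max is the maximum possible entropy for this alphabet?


H_max = log2(K) = log2(33) = 5.0444 bits/symbol. Redundancy = 1 - H/H_max = 1 - 2.96/5.0444 = 1 - 0.5868 = 0.4132

0.4132


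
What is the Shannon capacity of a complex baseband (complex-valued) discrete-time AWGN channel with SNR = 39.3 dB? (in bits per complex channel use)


SNR_linear = 10^(39.3/10) = 8511.3804; C = log2(1 + SNR_linear) = log2(1 + 8511.3804) = 13.0553

13.0553 bits/channel use


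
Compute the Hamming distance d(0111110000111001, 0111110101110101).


Count differing positions: . . . . . . . ^ . ^ . . ^ ^ . . = 4 differences

4


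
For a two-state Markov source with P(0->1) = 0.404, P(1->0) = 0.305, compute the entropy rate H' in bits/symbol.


Stationary distribution: pi_0 = p10/(p01+p10) = 0.4302, pi_1 = 0.5698. Entropy rate H' = pi_0*H(p01) + pi_1*H(p10) = 0.4302*0.9732 + 0.5698*0.8873 = 0.9243

0.9243 bits/symbol


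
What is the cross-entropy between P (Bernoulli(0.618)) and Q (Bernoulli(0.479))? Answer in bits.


H(P,Q) = -p*log2(q) - (1-p)*log2(1-q). -0.618*log2(0.479) = 0.656256; -0.382*log2(0.521) = 0.359326. H(P,Q) = 0.656256 + 0.359326 = 1.0156

1.0156 bits


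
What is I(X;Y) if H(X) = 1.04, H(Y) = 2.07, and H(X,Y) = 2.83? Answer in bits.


I(X;Y) = H(X) + H(Y) - H(X,Y) = 1.04 + 2.07 - 2.83 = 0.28

0.28 bits


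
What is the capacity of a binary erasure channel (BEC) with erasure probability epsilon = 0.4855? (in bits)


C = 1 - epsilon = 1 - 0.4855 = 0.5145

0.5145 bits


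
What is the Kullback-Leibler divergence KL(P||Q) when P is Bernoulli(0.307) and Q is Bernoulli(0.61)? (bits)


KL = p*log2(p/q) + (1-p)*log2((1-p)/(1-q)) = 0.307*log2(0.307/0.61) + 0.693*log2(0.693/0.39) = 0.2707

0.2707 bits


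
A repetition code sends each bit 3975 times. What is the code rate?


Rate = k/n = 1/3975

1/3975


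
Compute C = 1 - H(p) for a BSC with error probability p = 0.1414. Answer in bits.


H(p) = -p*log2(p) - (1-p)*log2(1-p) = -0.1414*log2(0.1414) - 0.8586*log2(0.8586) = 0.399051 + 0.188842 = 0.5879. C = 1 - H(p) = 1 - 0.5879 = 0.4121

0.4121 bits


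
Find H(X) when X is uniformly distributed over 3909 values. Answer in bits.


H = log2(n) = log2(3909) = 11.9326

11.9326 bits


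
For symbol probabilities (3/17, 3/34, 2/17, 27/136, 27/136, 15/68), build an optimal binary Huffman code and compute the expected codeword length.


Huffman construction (repeatedly merge the two least-probable nodes; each merge adds 1 bit to every symbol beneath it): 3/34 + 2/17 = 7/34; 3/17 + 27/136 = 3/8; 27/136 + 7/34 = 55/136; 15/68 + 3/8 = 81/136; 55/136 + 81/136 = 1. Resulting codeword lengths (in the order the probabilities were given): (3, 3, 3, 3, 2, 2). L_avg = sum(p_i * l_i) = 3/17*3 + 3/34*3 + 2/17*3 + 27/136*3 + 27/136*2 + 15/68*2 = 351/136 = 2.5809

2.5809 bits


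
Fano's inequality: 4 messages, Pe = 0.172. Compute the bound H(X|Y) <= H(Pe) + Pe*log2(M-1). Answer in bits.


H(Pe) = -Pe*log2(Pe) - (1-Pe)*log2(1-Pe) = -0.172*log2(0.172) - 0.828*log2(0.828) = 0.436797 + 0.225462 = 0.6623. Pe*log2(M-1) = 0.172*log2(3) = 0.272614. Bound = H(Pe) + Pe*log2(M-1) = 0.436797 + 0.225462 + 0.272614 = 0.9349

0.9349 bits


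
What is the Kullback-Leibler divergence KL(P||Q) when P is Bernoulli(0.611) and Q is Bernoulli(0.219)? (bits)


KL = p*log2(p/q) + (1-p)*log2((1-p)/(1-q)) = 0.611*log2(0.611/0.219) + 0.389*log2(0.389/0.781) = 0.5133

0.5133 bits


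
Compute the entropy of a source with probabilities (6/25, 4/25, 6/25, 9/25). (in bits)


H = -sum(p_i * log2(p_i)). Terms: -(6/25)*log2(6/25) = 0.494134; -(4/25)*log2(4/25) = 0.423017; -(6/25)*log2(6/25) = 0.494134; -(9/25)*log2(9/25) = 0.530615. H = 0.494134 + 0.423017 + 0.494134 + 0.530615 = 1.9419

1.9419 bits


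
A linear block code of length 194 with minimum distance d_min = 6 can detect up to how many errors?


Detection capability = d_min - 1 = 6 - 1 = 5

5 errors


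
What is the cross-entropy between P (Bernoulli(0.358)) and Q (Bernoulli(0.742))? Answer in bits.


H(P,Q) = -p*log2(q) - (1-p)*log2(1-q). -0.358*log2(0.742) = 0.154122; -0.642*log2(0.258) = 1.254826. H(P,Q) = 0.154122 + 1.254826 = 1.4089

1.4089 bits


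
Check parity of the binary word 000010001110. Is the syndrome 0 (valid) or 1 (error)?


Syndrome = XOR of all bits = 0 XOR 0 XOR 0 XOR 0 XOR 1 XOR 0 XOR 0 XOR 0 XOR 1 XOR 1 XOR 1 XOR 0 = 0

0


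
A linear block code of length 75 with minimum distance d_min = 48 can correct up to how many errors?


Correction capability = floor((d-1)/2) = floor((48-1)/2) = 23

23 errors


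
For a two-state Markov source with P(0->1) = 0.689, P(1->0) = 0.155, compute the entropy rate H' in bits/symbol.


Stationary distribution: pi_0 = p10/(p01+p10) = 0.1836, pi_1 = 0.8164. Entropy rate H' = pi_0*H(p01) + pi_1*H(p10) = 0.1836*0.8943 + 0.8164*0.6222 = 0.6722

0.6722 bits/symbol


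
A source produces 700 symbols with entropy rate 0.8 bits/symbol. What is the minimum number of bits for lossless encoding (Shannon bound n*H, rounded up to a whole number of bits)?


Minimum bits >= n * H = 700 * 0.8 = 560.0, rounded up to a whole number of bits = 560

560 bits


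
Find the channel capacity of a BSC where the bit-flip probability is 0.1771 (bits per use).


H(p) = -p*log2(p) - (1-p)*log2(1-p) = -0.1771*log2(0.1771) - 0.8229*log2(0.8229) = 0.442283 + 0.231409 = 0.6737. C = 1 - H(p) = 1 - 0.6737 = 0.3263

0.3263 bits


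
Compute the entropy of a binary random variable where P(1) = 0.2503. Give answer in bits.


H = -p*log2(p) - (1-p)*log2(1-p). -0.2503*log2(0.2503) = 0.500167; -0.7497*log2(0.7497) = 0.311586. H = 0.500167 + 0.311586 = 0.8118

0.8118 bits


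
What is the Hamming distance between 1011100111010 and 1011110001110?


Count differing positions: . . . . . ^ . ^ ^ . ^ . . = 4 differences

4


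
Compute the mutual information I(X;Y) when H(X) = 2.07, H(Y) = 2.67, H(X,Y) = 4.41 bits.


I(X;Y) = H(X) + H(Y) - H(X,Y) = 2.07 + 2.67 - 4.41 = 0.33

0.33 bits


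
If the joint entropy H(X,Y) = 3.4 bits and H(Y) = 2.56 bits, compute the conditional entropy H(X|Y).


H(X|Y) = H(X,Y) - H(Y) = 3.4 - 2.56 = 0.84

0.84 bits


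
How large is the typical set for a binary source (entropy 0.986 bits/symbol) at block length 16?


log2|A_typical| = nH = 16 * 0.986 = 15.776, so |A_typical| ~ 2^15.776 = 5.611e+04

5.611e+04


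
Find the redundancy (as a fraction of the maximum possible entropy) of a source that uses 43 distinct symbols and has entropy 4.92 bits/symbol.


H_max = log2(K) = log2(43) = 5.4263 bits/symbol. Redundancy = 1 - H/H_max = 1 - 4.92/5.4263 = 1 - 0.9067 = 0.0933

0.0933


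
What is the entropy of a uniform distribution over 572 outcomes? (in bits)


H = log2(n) = log2(572) = 9.1599

9.1599 bits


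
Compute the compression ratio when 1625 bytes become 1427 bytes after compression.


Ratio = original / compressed = 1625 / 1427 = 1.1388

1.1388


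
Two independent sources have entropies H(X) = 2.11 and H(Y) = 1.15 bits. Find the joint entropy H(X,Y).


For independent variables, H(X,Y) = H(X) + H(Y) = 2.11 + 1.15 = 3.26

3.26 bits


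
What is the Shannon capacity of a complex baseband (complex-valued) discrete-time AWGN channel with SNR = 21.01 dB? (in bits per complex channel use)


SNR_linear = 10^(21.01/10) = 126.1828; C = log2(1 + SNR_linear) = log2(1 + 126.1828) = 6.9908

6.9908 bits/channel use


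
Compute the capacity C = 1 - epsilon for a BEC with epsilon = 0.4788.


C = 1 - epsilon = 1 - 0.4788 = 0.5212

0.5212 bits


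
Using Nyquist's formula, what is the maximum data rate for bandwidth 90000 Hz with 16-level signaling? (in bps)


Rate = 2 * B * log2(M) = 2 * 90000 * 4.0 = 720000.0

720000.0 bps


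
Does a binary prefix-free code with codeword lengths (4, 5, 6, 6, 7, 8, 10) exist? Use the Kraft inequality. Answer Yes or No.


Kraft sum = sum(2^(-l_i)) = 0.1377, need <= 1. Result: satisfied (a binary prefix-free code with these lengths exists)

Yes


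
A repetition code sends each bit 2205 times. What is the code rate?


Rate = k/n = 1/2205

1/2205


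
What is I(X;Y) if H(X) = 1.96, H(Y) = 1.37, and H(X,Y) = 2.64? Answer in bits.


I(X;Y) = H(X) + H(Y) - H(X,Y) = 1.96 + 1.37 - 2.64 = 0.69

0.69 bits


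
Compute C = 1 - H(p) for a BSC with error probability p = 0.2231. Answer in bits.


H(p) = -p*log2(p) - (1-p)*log2(1-p) = -0.2231*log2(0.2231) - 0.7769*log2(0.7769) = 0.482841 + 0.282946 = 0.7658. C = 1 - H(p) = 1 - 0.7658 = 0.2342

0.2342 bits


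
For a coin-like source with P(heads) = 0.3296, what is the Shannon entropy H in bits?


H = -p*log2(p) - (1-p)*log2(1-p). -0.3296*log2(0.3296) = 0.527759; -0.6704*log2(0.6704) = 0.386758. H = 0.527759 + 0.386758 = 0.9145

0.9145 bits


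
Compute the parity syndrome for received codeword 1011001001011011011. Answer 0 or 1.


Syndrome = XOR of all bits = 1 XOR 0 XOR 1 XOR 1 XOR 0 XOR 0 XOR 1 XOR 0 XOR 0 XOR 1 XOR 0 XOR 1 XOR 1 XOR 0 XOR 1 XOR 1 XOR 0 XOR 1 XOR 1 = 1

1


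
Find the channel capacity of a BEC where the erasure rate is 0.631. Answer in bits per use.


C = 1 - epsilon = 1 - 0.631 = 0.369

0.369 bits


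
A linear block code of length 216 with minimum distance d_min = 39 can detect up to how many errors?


Detection capability = d_min - 1 = 39 - 1 = 38

38 errors


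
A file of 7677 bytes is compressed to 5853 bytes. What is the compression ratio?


Ratio = original / compressed = 7677 / 5853 = 1.3116

1.3116


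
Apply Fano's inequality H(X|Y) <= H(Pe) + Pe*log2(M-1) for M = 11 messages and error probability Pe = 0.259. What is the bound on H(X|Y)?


H(Pe) = -Pe*log2(Pe) - (1-Pe)*log2(1-Pe) = -0.259*log2(0.259) - 0.741*log2(0.741) = 0.504785 + 0.320449 = 0.8252. Pe*log2(M-1) = 0.259*log2(10) = 0.860379. Bound = H(Pe) + Pe*log2(M-1) = 0.504785 + 0.320449 + 0.860379 = 1.6856

1.6856 bits


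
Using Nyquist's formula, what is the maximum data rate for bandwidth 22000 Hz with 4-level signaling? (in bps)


Rate = 2 * B * log2(M) = 2 * 22000 * 2.0 = 88000.0

88000.0 bps


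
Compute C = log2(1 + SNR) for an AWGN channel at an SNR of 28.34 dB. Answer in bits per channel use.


SNR_linear = 10^(28.34/10) = 682.3387; C = log2(1 + SNR_linear) = log2(1 + 682.3387) = 9.4165

9.4165 bits/channel use


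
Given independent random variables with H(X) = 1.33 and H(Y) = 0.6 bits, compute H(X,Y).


For independent variables, H(X,Y) = H(X) + H(Y) = 1.33 + 0.6 = 1.93

1.93 bits


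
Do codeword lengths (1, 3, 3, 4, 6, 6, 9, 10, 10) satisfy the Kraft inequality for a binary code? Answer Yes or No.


Kraft sum = sum(2^(-l_i)) = 0.8477, need <= 1. Result: satisfied (a binary prefix-free code with these lengths exists)

Yes


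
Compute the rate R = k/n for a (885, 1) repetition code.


Rate = k/n = 1/885

1/885


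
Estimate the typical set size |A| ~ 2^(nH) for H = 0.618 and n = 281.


log2|A_typical| = nH = 281 * 0.618 = 173.658, so |A_typical| ~ 2^173.658 = 1.889e+52

1.889e+52


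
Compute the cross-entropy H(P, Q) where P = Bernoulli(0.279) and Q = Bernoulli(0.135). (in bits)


H(P,Q) = -p*log2(q) - (1-p)*log2(1-q). -0.279*log2(0.135) = 0.806022; -0.721*log2(0.865) = 0.150853. H(P,Q) = 0.806022 + 0.150853 = 0.9569

0.9569 bits


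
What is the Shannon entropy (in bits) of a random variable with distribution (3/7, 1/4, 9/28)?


H = -sum(p_i * log2(p_i)). Terms: -(3/7)*log2(3/7) = 0.523882; -(1/4)*log2(1/4) = 0.500000; -(9/28)*log2(9/28) = 0.526317. H = 0.523882 + 0.500000 + 0.526317 = 1.5502

1.5502 bits


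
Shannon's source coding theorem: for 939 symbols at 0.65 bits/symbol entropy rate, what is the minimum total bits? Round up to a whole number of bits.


Minimum bits >= n * H = 939 * 0.65 = 610.35, rounded up to a whole number of bits = 611

611 bits


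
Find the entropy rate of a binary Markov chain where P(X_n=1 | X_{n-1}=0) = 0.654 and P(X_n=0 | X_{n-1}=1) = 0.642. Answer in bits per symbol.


Stationary distribution: pi_0 = p10/(p01+p10) = 0.4954, pi_1 = 0.5046. Entropy rate H' = pi_0*H(p01) + pi_1*H(p10) = 0.4954*0.9304 + 0.5046*0.941 = 0.9358

0.9358 bits/symbol


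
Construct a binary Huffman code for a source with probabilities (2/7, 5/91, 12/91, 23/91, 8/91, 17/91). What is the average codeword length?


Huffman construction (repeatedly merge the two least-probable nodes; each merge adds 1 bit to every symbol beneath it): 5/91 + 8/91 = 1/7; 12/91 + 1/7 = 25/91; 17/91 + 23/91 = 40/91; 25/91 + 2/7 = 51/91; 40/91 + 51/91 = 1. Resulting codeword lengths (in the order the probabilities were given): (2, 4, 3, 2, 4, 2). L_avg = sum(p_i * l_i) = 2/7*2 + 5/91*4 + 12/91*3 + 23/91*2 + 8/91*4 + 17/91*2 = 220/91 = 2.4176

2.4176 bits


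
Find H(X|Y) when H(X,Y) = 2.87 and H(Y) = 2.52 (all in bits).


H(X|Y) = H(X,Y) - H(Y) = 2.87 - 2.52 = 0.35

0.35 bits


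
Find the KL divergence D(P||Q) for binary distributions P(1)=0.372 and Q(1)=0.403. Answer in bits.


KL = p*log2(p/q) + (1-p)*log2((1-p)/(1-q)) = 0.372*log2(0.372/0.403) + 0.628*log2(0.628/0.597) = 0.0029

0.0029 bits


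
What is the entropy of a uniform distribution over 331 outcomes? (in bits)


H = log2(n) = log2(331) = 8.3707

8.3707 bits


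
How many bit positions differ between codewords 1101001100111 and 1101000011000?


Count differing positions: . . . . . . ^ ^ ^ ^ ^ ^ ^ = 7 differences

7


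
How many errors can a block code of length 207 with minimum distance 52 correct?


Correction capability = floor((d-1)/2) = floor((52-1)/2) = 25

25 errors


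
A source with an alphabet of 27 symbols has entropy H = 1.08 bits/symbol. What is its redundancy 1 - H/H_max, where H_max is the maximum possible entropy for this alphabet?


H_max = log2(K) = log2(27) = 4.7549 bits/symbol. Redundancy = 1 - H/H_max = 1 - 1.08/4.7549 = 1 - 0.2271 = 0.7729

0.7729


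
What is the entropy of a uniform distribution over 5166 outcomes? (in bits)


H = log2(n) = log2(5166) = 12.3348

12.3348 bits


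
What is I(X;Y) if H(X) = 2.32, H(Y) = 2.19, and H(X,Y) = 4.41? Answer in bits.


I(X;Y) = H(X) + H(Y) - H(X,Y) = 2.32 + 2.19 - 4.41 = 0.1

0.1 bits


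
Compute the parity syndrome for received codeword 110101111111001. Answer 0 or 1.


Syndrome = XOR of all bits = 1 XOR 1 XOR 0 XOR 1 XOR 0 XOR 1 XOR 1 XOR 1 XOR 1 XOR 1 XOR 1 XOR 1 XOR 0 XOR 0 XOR 1 = 1

1


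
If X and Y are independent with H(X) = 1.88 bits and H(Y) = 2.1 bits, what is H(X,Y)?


For independent variables, H(X,Y) = H(X) + H(Y) = 1.88 + 2.1 = 3.98

3.98 bits


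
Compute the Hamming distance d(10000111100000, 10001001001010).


Count differing positions: . . . . ^ ^ ^ . ^ . ^ . ^ . = 6 differences

6


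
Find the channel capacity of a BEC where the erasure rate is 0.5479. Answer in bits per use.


C = 1 - epsilon = 1 - 0.5479 = 0.4521

0.4521 bits


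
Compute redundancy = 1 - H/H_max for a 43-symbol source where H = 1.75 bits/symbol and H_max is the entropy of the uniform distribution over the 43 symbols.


H_max = log2(K) = log2(43) = 5.4263 bits/symbol. Redundancy = 1 - H/H_max = 1 - 1.75/5.4263 = 1 - 0.3225 = 0.6775

0.6775


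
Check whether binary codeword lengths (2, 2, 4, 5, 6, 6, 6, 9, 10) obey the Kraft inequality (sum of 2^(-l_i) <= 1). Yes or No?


Kraft sum = sum(2^(-l_i)) = 0.6436, need <= 1. Result: satisfied (a binary prefix-free code with these lengths exists)

Yes


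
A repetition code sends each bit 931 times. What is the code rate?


Rate = k/n = 1/931

1/931


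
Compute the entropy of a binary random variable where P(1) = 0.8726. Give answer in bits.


H = -p*log2(p) - (1-p)*log2(1-p). -0.8726*log2(0.8726) = 0.171560; -0.1274*log2(0.1274) = 0.378705. H = 0.171560 + 0.378705 = 0.5503

0.5503 bits


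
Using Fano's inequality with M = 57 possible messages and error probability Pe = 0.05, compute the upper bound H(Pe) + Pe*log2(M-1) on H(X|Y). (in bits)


H(Pe) = -Pe*log2(Pe) - (1-Pe)*log2(1-Pe) = -0.05*log2(0.05) - 0.95*log2(0.95) = 0.216096 + 0.070301 = 0.2864. Pe*log2(M-1) = 0.05*log2(56) = 0.290368. Bound = H(Pe) + Pe*log2(M-1) = 0.216096 + 0.070301 + 0.290368 = 0.5768

0.5768 bits


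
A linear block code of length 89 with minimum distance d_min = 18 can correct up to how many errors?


Correction capability = floor((d-1)/2) = floor((18-1)/2) = 8

8 errors


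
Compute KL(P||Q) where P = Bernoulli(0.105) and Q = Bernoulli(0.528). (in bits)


KL = p*log2(p/q) + (1-p)*log2((1-p)/(1-q)) = 0.105*log2(0.105/0.528) + 0.895*log2(0.895/0.472) = 0.5815

0.5815 bits


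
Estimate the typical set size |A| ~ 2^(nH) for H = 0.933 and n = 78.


log2|A_typical| = nH = 78 * 0.933 = 72.774, so |A_typical| ~ 2^72.774 = 8.075e+21

8.075e+21


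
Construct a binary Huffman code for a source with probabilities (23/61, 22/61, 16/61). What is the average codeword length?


Huffman construction (repeatedly merge the two least-probable nodes; each merge adds 1 bit to every symbol beneath it): 16/61 + 22/61 = 38/61; 23/61 + 38/61 = 1. Resulting codeword lengths (in the order the probabilities were given): (1, 2, 2). L_avg = sum(p_i * l_i) = 23/61*1 + 22/61*2 + 16/61*2 = 99/61 = 1.623

1.623 bits
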